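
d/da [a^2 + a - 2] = 2*a + 1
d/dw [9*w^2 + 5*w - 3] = 18*w + 5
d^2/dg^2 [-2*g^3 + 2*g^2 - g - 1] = 4 - 12*g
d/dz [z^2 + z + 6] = 2*z + 1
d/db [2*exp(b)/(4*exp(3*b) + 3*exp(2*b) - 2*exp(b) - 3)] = (-16*exp(3*b) - 6*exp(2*b) - 6)*exp(b)/(16*exp(6*b) + 24*exp(5*b) - 7*exp(4*b) - 36*exp(3*b) - 14*exp(2*b) + 12*exp(b) + 9)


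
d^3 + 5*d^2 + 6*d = d*(d + 2)*(d + 3)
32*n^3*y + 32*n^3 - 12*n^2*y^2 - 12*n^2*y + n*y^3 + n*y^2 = (-8*n + y)*(-4*n + y)*(n*y + n)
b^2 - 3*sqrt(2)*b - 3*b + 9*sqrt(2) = (b - 3)*(b - 3*sqrt(2))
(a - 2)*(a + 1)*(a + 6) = a^3 + 5*a^2 - 8*a - 12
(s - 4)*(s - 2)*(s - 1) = s^3 - 7*s^2 + 14*s - 8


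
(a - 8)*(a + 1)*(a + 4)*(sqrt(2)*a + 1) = sqrt(2)*a^4 - 3*sqrt(2)*a^3 + a^3 - 36*sqrt(2)*a^2 - 3*a^2 - 32*sqrt(2)*a - 36*a - 32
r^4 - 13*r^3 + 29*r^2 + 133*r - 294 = (r - 7)^2*(r - 2)*(r + 3)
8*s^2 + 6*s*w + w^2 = (2*s + w)*(4*s + w)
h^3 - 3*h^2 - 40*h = h*(h - 8)*(h + 5)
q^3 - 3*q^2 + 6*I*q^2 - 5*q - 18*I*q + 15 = (q - 3)*(q + I)*(q + 5*I)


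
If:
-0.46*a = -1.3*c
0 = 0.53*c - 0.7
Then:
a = 3.73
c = 1.32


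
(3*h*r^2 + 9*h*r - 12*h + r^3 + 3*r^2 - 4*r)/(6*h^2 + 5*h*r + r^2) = (r^2 + 3*r - 4)/(2*h + r)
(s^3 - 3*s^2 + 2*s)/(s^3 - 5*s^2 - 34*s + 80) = s*(s - 1)/(s^2 - 3*s - 40)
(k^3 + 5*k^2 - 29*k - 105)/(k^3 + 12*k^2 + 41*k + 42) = (k - 5)/(k + 2)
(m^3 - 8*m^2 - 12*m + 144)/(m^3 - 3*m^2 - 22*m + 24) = (m - 6)/(m - 1)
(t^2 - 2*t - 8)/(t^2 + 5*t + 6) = (t - 4)/(t + 3)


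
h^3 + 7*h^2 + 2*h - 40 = (h - 2)*(h + 4)*(h + 5)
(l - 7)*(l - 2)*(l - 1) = l^3 - 10*l^2 + 23*l - 14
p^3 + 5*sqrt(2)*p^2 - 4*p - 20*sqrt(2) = (p - 2)*(p + 2)*(p + 5*sqrt(2))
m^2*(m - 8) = m^3 - 8*m^2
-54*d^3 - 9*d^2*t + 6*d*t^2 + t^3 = (-3*d + t)*(3*d + t)*(6*d + t)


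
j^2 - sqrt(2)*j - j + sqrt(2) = (j - 1)*(j - sqrt(2))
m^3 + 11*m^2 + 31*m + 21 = (m + 1)*(m + 3)*(m + 7)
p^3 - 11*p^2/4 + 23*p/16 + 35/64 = (p - 7/4)*(p - 5/4)*(p + 1/4)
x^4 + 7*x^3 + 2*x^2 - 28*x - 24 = (x - 2)*(x + 1)*(x + 2)*(x + 6)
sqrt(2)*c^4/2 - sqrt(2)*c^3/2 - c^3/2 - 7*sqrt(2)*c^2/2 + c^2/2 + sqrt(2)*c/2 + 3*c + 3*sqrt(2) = (c - 3)*(c + 2)*(c - sqrt(2))*(sqrt(2)*c/2 + 1/2)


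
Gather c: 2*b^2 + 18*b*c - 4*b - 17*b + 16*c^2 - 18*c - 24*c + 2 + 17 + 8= 2*b^2 - 21*b + 16*c^2 + c*(18*b - 42) + 27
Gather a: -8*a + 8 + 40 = 48 - 8*a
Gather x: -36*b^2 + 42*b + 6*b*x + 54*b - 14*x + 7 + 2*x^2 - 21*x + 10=-36*b^2 + 96*b + 2*x^2 + x*(6*b - 35) + 17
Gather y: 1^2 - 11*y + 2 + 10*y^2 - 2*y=10*y^2 - 13*y + 3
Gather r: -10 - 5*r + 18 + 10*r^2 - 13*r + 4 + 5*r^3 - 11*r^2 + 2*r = 5*r^3 - r^2 - 16*r + 12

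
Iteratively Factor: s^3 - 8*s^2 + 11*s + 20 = (s - 4)*(s^2 - 4*s - 5) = (s - 4)*(s + 1)*(s - 5)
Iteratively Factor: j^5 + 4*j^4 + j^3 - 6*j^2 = (j + 2)*(j^4 + 2*j^3 - 3*j^2) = (j + 2)*(j + 3)*(j^3 - j^2) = (j - 1)*(j + 2)*(j + 3)*(j^2) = j*(j - 1)*(j + 2)*(j + 3)*(j)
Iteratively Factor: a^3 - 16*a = (a + 4)*(a^2 - 4*a) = a*(a + 4)*(a - 4)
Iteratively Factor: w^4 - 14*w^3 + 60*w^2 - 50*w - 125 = (w - 5)*(w^3 - 9*w^2 + 15*w + 25) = (w - 5)^2*(w^2 - 4*w - 5) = (w - 5)^3*(w + 1)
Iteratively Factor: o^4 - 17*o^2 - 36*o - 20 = (o + 2)*(o^3 - 2*o^2 - 13*o - 10) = (o + 1)*(o + 2)*(o^2 - 3*o - 10) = (o + 1)*(o + 2)^2*(o - 5)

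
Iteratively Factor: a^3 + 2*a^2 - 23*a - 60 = (a + 3)*(a^2 - a - 20) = (a + 3)*(a + 4)*(a - 5)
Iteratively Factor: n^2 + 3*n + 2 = (n + 1)*(n + 2)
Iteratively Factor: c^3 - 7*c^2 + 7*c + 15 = (c - 5)*(c^2 - 2*c - 3) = (c - 5)*(c + 1)*(c - 3)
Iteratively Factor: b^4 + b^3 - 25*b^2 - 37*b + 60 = (b + 4)*(b^3 - 3*b^2 - 13*b + 15) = (b + 3)*(b + 4)*(b^2 - 6*b + 5) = (b - 1)*(b + 3)*(b + 4)*(b - 5)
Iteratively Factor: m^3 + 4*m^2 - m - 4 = (m + 4)*(m^2 - 1) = (m - 1)*(m + 4)*(m + 1)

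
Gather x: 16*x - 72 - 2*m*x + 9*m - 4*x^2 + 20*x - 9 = 9*m - 4*x^2 + x*(36 - 2*m) - 81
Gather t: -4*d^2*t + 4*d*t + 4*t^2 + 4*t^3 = 4*t^3 + 4*t^2 + t*(-4*d^2 + 4*d)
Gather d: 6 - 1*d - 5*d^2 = -5*d^2 - d + 6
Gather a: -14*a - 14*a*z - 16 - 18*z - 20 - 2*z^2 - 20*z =a*(-14*z - 14) - 2*z^2 - 38*z - 36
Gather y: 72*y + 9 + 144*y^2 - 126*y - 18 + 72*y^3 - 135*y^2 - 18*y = 72*y^3 + 9*y^2 - 72*y - 9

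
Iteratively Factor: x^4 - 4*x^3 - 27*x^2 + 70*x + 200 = (x - 5)*(x^3 + x^2 - 22*x - 40) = (x - 5)*(x + 4)*(x^2 - 3*x - 10) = (x - 5)*(x + 2)*(x + 4)*(x - 5)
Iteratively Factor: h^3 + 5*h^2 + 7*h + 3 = (h + 1)*(h^2 + 4*h + 3) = (h + 1)*(h + 3)*(h + 1)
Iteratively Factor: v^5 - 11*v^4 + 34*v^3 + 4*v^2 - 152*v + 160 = (v - 5)*(v^4 - 6*v^3 + 4*v^2 + 24*v - 32) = (v - 5)*(v - 4)*(v^3 - 2*v^2 - 4*v + 8) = (v - 5)*(v - 4)*(v - 2)*(v^2 - 4) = (v - 5)*(v - 4)*(v - 2)*(v + 2)*(v - 2)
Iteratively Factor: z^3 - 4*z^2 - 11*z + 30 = (z + 3)*(z^2 - 7*z + 10) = (z - 5)*(z + 3)*(z - 2)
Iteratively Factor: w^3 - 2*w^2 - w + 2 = (w - 2)*(w^2 - 1) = (w - 2)*(w - 1)*(w + 1)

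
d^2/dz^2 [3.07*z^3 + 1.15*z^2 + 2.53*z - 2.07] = 18.42*z + 2.3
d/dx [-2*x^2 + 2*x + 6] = 2 - 4*x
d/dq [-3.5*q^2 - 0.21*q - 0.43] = -7.0*q - 0.21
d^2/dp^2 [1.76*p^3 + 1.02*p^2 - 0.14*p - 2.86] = 10.56*p + 2.04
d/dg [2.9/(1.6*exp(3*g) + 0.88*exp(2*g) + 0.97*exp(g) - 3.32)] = (-13.92*exp(2*g) - 5.104*exp(g) - 2.813)*exp(g)/(1.6*exp(3*g) + 0.88*exp(2*g) + 0.97*exp(g) - 3.32)^2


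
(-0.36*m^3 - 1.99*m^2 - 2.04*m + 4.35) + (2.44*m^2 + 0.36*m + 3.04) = -0.36*m^3 + 0.45*m^2 - 1.68*m + 7.39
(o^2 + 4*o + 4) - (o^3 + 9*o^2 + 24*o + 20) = -o^3 - 8*o^2 - 20*o - 16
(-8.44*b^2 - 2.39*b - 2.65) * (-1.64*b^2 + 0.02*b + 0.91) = 13.8416*b^4 + 3.7508*b^3 - 3.3822*b^2 - 2.2279*b - 2.4115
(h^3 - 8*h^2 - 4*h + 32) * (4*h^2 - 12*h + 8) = 4*h^5 - 44*h^4 + 88*h^3 + 112*h^2 - 416*h + 256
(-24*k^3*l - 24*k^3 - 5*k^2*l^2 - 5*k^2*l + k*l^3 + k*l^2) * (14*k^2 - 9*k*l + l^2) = -336*k^5*l - 336*k^5 + 146*k^4*l^2 + 146*k^4*l + 35*k^3*l^3 + 35*k^3*l^2 - 14*k^2*l^4 - 14*k^2*l^3 + k*l^5 + k*l^4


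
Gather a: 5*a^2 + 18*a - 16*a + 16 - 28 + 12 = 5*a^2 + 2*a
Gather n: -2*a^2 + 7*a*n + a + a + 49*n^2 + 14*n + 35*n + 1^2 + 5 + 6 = -2*a^2 + 2*a + 49*n^2 + n*(7*a + 49) + 12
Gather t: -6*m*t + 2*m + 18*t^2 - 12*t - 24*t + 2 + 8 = 2*m + 18*t^2 + t*(-6*m - 36) + 10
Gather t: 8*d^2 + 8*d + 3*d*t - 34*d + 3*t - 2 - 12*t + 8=8*d^2 - 26*d + t*(3*d - 9) + 6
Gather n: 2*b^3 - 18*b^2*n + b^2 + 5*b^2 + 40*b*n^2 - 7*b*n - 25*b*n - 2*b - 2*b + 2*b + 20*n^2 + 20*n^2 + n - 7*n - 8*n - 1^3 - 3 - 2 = 2*b^3 + 6*b^2 - 2*b + n^2*(40*b + 40) + n*(-18*b^2 - 32*b - 14) - 6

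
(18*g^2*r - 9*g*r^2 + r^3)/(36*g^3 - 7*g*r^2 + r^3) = r/(2*g + r)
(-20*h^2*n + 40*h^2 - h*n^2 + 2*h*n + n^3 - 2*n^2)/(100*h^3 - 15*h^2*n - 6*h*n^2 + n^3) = (2 - n)/(5*h - n)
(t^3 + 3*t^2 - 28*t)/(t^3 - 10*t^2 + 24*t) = (t + 7)/(t - 6)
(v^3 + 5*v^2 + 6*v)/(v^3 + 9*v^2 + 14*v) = (v + 3)/(v + 7)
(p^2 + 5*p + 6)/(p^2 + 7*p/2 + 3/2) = 2*(p + 2)/(2*p + 1)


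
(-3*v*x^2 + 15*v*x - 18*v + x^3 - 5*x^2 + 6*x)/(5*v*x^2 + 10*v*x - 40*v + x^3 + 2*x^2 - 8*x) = (-3*v*x + 9*v + x^2 - 3*x)/(5*v*x + 20*v + x^2 + 4*x)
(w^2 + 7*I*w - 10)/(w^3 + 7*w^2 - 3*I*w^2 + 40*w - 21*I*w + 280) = (w + 2*I)/(w^2 + w*(7 - 8*I) - 56*I)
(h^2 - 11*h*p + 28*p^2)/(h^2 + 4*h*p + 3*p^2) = (h^2 - 11*h*p + 28*p^2)/(h^2 + 4*h*p + 3*p^2)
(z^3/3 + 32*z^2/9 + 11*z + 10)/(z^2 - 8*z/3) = (z^3 + 32*z^2/3 + 33*z + 30)/(z*(3*z - 8))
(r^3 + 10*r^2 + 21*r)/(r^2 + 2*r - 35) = r*(r + 3)/(r - 5)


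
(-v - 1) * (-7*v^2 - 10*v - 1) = 7*v^3 + 17*v^2 + 11*v + 1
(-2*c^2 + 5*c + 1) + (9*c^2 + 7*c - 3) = 7*c^2 + 12*c - 2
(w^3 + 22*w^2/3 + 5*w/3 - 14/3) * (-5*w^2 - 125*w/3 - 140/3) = -5*w^5 - 235*w^4/3 - 3245*w^3/9 - 1165*w^2/3 + 350*w/3 + 1960/9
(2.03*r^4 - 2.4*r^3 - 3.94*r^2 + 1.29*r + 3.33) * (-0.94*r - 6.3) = -1.9082*r^5 - 10.533*r^4 + 18.8236*r^3 + 23.6094*r^2 - 11.2572*r - 20.979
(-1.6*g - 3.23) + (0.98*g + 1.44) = -0.62*g - 1.79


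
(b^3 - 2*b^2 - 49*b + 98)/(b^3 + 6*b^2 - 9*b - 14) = (b - 7)/(b + 1)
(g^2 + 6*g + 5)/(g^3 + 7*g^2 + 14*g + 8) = (g + 5)/(g^2 + 6*g + 8)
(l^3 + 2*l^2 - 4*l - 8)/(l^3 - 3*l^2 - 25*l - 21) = (-l^3 - 2*l^2 + 4*l + 8)/(-l^3 + 3*l^2 + 25*l + 21)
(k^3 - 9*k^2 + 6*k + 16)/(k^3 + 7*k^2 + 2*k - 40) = (k^2 - 7*k - 8)/(k^2 + 9*k + 20)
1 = 1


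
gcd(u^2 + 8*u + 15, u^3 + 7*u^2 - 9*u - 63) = u + 3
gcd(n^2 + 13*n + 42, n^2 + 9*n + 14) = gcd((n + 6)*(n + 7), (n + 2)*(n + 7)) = n + 7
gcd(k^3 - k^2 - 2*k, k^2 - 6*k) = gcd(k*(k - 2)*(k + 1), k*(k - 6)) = k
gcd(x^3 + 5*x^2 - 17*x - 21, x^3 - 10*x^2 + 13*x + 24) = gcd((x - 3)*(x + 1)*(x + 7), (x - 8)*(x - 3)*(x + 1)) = x^2 - 2*x - 3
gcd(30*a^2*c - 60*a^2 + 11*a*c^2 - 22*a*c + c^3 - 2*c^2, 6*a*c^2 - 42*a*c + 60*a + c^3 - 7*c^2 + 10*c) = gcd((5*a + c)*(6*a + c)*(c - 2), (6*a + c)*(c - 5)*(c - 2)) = 6*a*c - 12*a + c^2 - 2*c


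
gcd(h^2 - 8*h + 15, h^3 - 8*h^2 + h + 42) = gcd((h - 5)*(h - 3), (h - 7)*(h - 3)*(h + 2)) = h - 3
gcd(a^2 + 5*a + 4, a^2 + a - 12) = a + 4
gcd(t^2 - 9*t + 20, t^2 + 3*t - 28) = t - 4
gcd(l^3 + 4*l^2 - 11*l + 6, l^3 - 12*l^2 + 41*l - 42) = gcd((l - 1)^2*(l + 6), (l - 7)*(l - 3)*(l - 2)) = 1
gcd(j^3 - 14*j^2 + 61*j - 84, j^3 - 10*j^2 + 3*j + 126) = j - 7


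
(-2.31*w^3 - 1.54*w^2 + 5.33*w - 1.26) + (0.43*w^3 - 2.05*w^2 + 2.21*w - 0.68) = -1.88*w^3 - 3.59*w^2 + 7.54*w - 1.94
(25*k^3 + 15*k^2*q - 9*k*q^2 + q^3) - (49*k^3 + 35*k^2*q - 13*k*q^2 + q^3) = -24*k^3 - 20*k^2*q + 4*k*q^2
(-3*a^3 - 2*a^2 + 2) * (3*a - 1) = -9*a^4 - 3*a^3 + 2*a^2 + 6*a - 2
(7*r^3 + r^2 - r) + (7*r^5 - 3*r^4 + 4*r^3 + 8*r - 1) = 7*r^5 - 3*r^4 + 11*r^3 + r^2 + 7*r - 1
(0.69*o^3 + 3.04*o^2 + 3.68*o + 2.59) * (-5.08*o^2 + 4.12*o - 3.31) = -3.5052*o^5 - 12.6004*o^4 - 8.4535*o^3 - 8.058*o^2 - 1.51*o - 8.5729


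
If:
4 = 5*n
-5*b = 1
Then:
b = -1/5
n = 4/5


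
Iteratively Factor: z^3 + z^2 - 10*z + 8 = (z - 1)*(z^2 + 2*z - 8) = (z - 1)*(z + 4)*(z - 2)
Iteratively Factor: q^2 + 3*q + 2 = (q + 1)*(q + 2)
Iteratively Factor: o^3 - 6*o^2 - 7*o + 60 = (o - 5)*(o^2 - o - 12) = (o - 5)*(o + 3)*(o - 4)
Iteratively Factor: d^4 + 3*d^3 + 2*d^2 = (d + 2)*(d^3 + d^2) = d*(d + 2)*(d^2 + d) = d*(d + 1)*(d + 2)*(d)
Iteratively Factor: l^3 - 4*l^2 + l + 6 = (l - 2)*(l^2 - 2*l - 3) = (l - 3)*(l - 2)*(l + 1)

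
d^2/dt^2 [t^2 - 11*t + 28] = 2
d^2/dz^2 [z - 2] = 0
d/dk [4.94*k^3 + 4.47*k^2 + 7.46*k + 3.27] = 14.82*k^2 + 8.94*k + 7.46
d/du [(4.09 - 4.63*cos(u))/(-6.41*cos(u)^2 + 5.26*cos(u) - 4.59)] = (29.6783*cos(u)^2 - 52.4338*cos(u) + 0.261699999999998)*sin(u)/(41.0881*cos(u)^4 - 67.4332*cos(u)^3 + 86.5114*cos(u)^2 - 48.2868*cos(u) + 21.0681)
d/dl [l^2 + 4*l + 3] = 2*l + 4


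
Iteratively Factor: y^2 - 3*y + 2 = (y - 1)*(y - 2)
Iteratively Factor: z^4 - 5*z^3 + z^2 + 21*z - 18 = (z - 3)*(z^3 - 2*z^2 - 5*z + 6) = (z - 3)^2*(z^2 + z - 2) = (z - 3)^2*(z - 1)*(z + 2)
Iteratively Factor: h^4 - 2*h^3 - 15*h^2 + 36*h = (h + 4)*(h^3 - 6*h^2 + 9*h) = (h - 3)*(h + 4)*(h^2 - 3*h) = (h - 3)^2*(h + 4)*(h)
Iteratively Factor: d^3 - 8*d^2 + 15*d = (d)*(d^2 - 8*d + 15) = d*(d - 3)*(d - 5)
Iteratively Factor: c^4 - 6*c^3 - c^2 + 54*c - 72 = (c - 4)*(c^3 - 2*c^2 - 9*c + 18) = (c - 4)*(c + 3)*(c^2 - 5*c + 6) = (c - 4)*(c - 3)*(c + 3)*(c - 2)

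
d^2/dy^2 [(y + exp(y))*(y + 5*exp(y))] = 6*y*exp(y) + 20*exp(2*y) + 12*exp(y) + 2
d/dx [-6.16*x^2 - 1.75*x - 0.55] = -12.32*x - 1.75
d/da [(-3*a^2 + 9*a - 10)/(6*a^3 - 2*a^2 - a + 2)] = (18*a^4 - 108*a^3 + 201*a^2 - 52*a + 8)/(36*a^6 - 24*a^5 - 8*a^4 + 28*a^3 - 7*a^2 - 4*a + 4)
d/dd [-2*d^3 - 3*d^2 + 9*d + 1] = -6*d^2 - 6*d + 9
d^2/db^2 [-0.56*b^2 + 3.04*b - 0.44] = -1.12000000000000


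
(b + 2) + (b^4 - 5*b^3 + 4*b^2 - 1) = b^4 - 5*b^3 + 4*b^2 + b + 1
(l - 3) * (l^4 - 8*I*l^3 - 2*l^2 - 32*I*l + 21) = l^5 - 3*l^4 - 8*I*l^4 - 2*l^3 + 24*I*l^3 + 6*l^2 - 32*I*l^2 + 21*l + 96*I*l - 63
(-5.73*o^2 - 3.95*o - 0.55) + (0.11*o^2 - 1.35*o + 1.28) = -5.62*o^2 - 5.3*o + 0.73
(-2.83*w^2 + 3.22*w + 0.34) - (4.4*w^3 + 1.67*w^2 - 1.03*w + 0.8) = -4.4*w^3 - 4.5*w^2 + 4.25*w - 0.46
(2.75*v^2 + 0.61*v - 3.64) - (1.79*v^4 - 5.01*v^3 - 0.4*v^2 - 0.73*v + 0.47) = -1.79*v^4 + 5.01*v^3 + 3.15*v^2 + 1.34*v - 4.11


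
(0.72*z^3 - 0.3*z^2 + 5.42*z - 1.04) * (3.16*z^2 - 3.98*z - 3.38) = 2.2752*z^5 - 3.8136*z^4 + 15.8876*z^3 - 23.844*z^2 - 14.1804*z + 3.5152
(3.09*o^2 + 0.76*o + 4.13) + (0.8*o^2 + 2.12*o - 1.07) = 3.89*o^2 + 2.88*o + 3.06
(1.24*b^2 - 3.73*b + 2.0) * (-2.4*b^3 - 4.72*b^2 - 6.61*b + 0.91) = -2.976*b^5 + 3.0992*b^4 + 4.6092*b^3 + 16.3437*b^2 - 16.6143*b + 1.82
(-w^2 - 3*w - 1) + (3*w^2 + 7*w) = 2*w^2 + 4*w - 1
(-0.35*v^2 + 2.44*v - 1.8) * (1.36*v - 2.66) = -0.476*v^3 + 4.2494*v^2 - 8.9384*v + 4.788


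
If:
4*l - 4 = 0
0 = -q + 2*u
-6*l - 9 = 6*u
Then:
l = 1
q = -5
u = -5/2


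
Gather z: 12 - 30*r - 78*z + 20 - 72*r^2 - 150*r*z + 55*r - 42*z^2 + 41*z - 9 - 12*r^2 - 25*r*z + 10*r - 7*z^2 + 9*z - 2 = -84*r^2 + 35*r - 49*z^2 + z*(-175*r - 28) + 21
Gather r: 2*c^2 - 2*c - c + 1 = 2*c^2 - 3*c + 1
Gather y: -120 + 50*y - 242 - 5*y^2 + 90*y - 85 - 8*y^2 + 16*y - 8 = -13*y^2 + 156*y - 455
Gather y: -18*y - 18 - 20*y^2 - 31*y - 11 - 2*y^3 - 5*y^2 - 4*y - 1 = -2*y^3 - 25*y^2 - 53*y - 30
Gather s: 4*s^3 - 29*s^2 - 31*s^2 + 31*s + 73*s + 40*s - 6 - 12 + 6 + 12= 4*s^3 - 60*s^2 + 144*s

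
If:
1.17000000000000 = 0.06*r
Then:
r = 19.50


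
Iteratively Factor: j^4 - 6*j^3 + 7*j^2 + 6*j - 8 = (j - 1)*(j^3 - 5*j^2 + 2*j + 8) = (j - 4)*(j - 1)*(j^2 - j - 2) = (j - 4)*(j - 1)*(j + 1)*(j - 2)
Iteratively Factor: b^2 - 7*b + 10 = (b - 5)*(b - 2)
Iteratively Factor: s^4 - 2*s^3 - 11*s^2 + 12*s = (s - 1)*(s^3 - s^2 - 12*s) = (s - 4)*(s - 1)*(s^2 + 3*s) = s*(s - 4)*(s - 1)*(s + 3)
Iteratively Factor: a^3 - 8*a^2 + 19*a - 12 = (a - 4)*(a^2 - 4*a + 3) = (a - 4)*(a - 1)*(a - 3)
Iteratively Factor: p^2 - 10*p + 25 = (p - 5)*(p - 5)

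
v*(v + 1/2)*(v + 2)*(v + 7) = v^4 + 19*v^3/2 + 37*v^2/2 + 7*v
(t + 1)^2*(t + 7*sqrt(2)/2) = t^3 + 2*t^2 + 7*sqrt(2)*t^2/2 + t + 7*sqrt(2)*t + 7*sqrt(2)/2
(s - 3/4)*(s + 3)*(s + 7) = s^3 + 37*s^2/4 + 27*s/2 - 63/4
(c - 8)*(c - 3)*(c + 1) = c^3 - 10*c^2 + 13*c + 24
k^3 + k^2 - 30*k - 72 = (k - 6)*(k + 3)*(k + 4)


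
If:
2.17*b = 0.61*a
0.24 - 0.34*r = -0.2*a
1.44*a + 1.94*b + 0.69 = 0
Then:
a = -0.35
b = -0.10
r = 0.50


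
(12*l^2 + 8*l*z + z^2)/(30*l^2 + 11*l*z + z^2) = (2*l + z)/(5*l + z)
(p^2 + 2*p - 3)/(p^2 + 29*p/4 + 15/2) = 4*(p^2 + 2*p - 3)/(4*p^2 + 29*p + 30)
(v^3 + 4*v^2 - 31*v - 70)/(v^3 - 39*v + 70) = (v + 2)/(v - 2)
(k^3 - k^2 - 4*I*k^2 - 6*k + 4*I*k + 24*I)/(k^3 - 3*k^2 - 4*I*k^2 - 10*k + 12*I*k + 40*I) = (k - 3)/(k - 5)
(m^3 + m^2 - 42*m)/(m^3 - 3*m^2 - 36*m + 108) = m*(m + 7)/(m^2 + 3*m - 18)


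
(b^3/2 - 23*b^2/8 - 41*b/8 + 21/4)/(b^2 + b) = (4*b^3 - 23*b^2 - 41*b + 42)/(8*b*(b + 1))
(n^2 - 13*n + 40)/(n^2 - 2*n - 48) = (n - 5)/(n + 6)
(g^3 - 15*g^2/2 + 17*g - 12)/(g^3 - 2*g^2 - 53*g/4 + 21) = 2*(g - 2)/(2*g + 7)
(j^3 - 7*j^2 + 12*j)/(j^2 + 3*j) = (j^2 - 7*j + 12)/(j + 3)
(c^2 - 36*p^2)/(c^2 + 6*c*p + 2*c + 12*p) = (c - 6*p)/(c + 2)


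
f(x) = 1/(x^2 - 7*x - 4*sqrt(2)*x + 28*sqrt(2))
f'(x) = (-2*x + 4*sqrt(2) + 7)/(x^2 - 7*x - 4*sqrt(2)*x + 28*sqrt(2))^2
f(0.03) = 0.03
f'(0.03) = 0.01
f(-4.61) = 0.01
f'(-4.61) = 0.00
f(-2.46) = 0.01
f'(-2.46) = 0.00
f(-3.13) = 0.01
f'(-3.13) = 0.00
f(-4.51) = 0.01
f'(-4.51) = 0.00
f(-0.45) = 0.02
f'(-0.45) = 0.01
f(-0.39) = 0.02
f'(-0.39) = 0.01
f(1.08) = 0.04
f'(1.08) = 0.01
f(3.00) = 0.09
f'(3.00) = 0.06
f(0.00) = 0.03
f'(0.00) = 0.01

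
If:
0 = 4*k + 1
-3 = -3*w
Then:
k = -1/4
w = 1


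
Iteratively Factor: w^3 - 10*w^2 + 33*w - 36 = (w - 3)*(w^2 - 7*w + 12) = (w - 3)^2*(w - 4)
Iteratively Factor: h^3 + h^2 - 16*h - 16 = (h + 1)*(h^2 - 16) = (h + 1)*(h + 4)*(h - 4)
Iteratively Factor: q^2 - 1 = (q - 1)*(q + 1)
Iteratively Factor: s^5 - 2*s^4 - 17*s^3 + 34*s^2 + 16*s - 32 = (s + 4)*(s^4 - 6*s^3 + 7*s^2 + 6*s - 8) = (s + 1)*(s + 4)*(s^3 - 7*s^2 + 14*s - 8) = (s - 1)*(s + 1)*(s + 4)*(s^2 - 6*s + 8) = (s - 4)*(s - 1)*(s + 1)*(s + 4)*(s - 2)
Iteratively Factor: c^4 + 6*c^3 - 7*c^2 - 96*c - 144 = (c + 3)*(c^3 + 3*c^2 - 16*c - 48) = (c + 3)*(c + 4)*(c^2 - c - 12) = (c + 3)^2*(c + 4)*(c - 4)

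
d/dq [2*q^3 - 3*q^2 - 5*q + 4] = 6*q^2 - 6*q - 5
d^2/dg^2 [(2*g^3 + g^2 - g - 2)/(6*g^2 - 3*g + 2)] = 8*(-6*g^3 - 72*g^2 + 42*g + 1)/(216*g^6 - 324*g^5 + 378*g^4 - 243*g^3 + 126*g^2 - 36*g + 8)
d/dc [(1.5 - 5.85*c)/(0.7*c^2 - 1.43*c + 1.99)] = (4.095*c^2 - 2.1*c - 9.4965)/(0.49*c^4 - 2.002*c^3 + 4.8309*c^2 - 5.6914*c + 3.9601)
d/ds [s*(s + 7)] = 2*s + 7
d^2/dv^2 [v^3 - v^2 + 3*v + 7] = 6*v - 2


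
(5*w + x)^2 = 25*w^2 + 10*w*x + x^2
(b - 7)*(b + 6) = b^2 - b - 42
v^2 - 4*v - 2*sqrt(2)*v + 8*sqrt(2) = (v - 4)*(v - 2*sqrt(2))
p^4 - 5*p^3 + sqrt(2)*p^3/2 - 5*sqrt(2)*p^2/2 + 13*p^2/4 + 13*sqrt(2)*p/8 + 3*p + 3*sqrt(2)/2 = (p - 4)*(p - 3/2)*(p + 1/2)*(p + sqrt(2)/2)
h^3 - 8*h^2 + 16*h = h*(h - 4)^2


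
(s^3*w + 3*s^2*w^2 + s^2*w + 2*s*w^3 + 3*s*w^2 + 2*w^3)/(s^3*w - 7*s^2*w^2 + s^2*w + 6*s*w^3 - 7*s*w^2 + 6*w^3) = (s^2 + 3*s*w + 2*w^2)/(s^2 - 7*s*w + 6*w^2)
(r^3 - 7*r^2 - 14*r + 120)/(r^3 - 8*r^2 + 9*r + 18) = (r^2 - r - 20)/(r^2 - 2*r - 3)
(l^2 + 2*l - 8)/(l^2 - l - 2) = (l + 4)/(l + 1)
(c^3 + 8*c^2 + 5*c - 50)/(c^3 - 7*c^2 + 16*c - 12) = (c^2 + 10*c + 25)/(c^2 - 5*c + 6)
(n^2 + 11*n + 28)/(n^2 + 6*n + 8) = (n + 7)/(n + 2)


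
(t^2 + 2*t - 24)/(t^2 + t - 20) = (t + 6)/(t + 5)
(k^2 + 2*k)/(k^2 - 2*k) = (k + 2)/(k - 2)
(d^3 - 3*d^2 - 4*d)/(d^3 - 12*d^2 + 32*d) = (d + 1)/(d - 8)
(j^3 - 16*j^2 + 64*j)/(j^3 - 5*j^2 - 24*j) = (j - 8)/(j + 3)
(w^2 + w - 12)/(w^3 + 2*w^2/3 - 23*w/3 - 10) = 3*(w + 4)/(3*w^2 + 11*w + 10)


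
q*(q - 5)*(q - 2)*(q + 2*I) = q^4 - 7*q^3 + 2*I*q^3 + 10*q^2 - 14*I*q^2 + 20*I*q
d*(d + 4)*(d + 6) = d^3 + 10*d^2 + 24*d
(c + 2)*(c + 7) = c^2 + 9*c + 14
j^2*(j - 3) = j^3 - 3*j^2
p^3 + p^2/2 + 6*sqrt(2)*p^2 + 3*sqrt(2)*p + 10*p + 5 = (p + 1/2)*(p + sqrt(2))*(p + 5*sqrt(2))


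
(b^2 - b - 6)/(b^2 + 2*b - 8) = (b^2 - b - 6)/(b^2 + 2*b - 8)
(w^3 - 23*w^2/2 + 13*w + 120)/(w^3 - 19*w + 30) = (w^3 - 23*w^2/2 + 13*w + 120)/(w^3 - 19*w + 30)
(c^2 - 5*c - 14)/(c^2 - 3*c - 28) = (c + 2)/(c + 4)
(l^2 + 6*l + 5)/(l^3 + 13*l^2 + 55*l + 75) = (l + 1)/(l^2 + 8*l + 15)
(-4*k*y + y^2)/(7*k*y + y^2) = (-4*k + y)/(7*k + y)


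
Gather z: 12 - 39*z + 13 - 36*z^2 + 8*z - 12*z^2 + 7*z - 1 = -48*z^2 - 24*z + 24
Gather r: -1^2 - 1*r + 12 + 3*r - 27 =2*r - 16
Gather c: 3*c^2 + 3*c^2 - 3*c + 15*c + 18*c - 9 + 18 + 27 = 6*c^2 + 30*c + 36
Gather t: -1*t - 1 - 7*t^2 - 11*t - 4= -7*t^2 - 12*t - 5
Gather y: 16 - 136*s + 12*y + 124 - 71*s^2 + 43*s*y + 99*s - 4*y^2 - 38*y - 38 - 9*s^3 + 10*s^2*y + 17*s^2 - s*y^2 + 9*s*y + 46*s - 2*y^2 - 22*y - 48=-9*s^3 - 54*s^2 + 9*s + y^2*(-s - 6) + y*(10*s^2 + 52*s - 48) + 54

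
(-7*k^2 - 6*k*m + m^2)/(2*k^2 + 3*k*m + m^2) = (-7*k + m)/(2*k + m)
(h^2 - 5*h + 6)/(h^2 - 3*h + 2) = (h - 3)/(h - 1)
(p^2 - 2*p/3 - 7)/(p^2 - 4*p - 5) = (-p^2 + 2*p/3 + 7)/(-p^2 + 4*p + 5)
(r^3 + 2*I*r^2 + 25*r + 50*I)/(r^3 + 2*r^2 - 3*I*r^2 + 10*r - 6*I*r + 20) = (r + 5*I)/(r + 2)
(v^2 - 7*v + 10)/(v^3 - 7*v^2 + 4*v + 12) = (v - 5)/(v^2 - 5*v - 6)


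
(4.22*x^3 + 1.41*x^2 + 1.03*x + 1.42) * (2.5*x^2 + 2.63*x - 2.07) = 10.55*x^5 + 14.6236*x^4 - 2.4521*x^3 + 3.3402*x^2 + 1.6025*x - 2.9394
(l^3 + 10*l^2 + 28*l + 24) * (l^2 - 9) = l^5 + 10*l^4 + 19*l^3 - 66*l^2 - 252*l - 216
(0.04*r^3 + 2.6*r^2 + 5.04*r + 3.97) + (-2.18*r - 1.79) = 0.04*r^3 + 2.6*r^2 + 2.86*r + 2.18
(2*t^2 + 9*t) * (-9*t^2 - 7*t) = -18*t^4 - 95*t^3 - 63*t^2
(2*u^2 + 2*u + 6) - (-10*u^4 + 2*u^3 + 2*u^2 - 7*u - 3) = 10*u^4 - 2*u^3 + 9*u + 9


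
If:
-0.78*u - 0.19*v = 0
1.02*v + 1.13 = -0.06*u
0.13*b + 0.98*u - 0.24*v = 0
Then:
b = -4.14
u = 0.27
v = -1.12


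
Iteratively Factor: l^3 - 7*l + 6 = (l - 2)*(l^2 + 2*l - 3) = (l - 2)*(l + 3)*(l - 1)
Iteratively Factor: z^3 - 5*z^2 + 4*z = (z - 1)*(z^2 - 4*z) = z*(z - 1)*(z - 4)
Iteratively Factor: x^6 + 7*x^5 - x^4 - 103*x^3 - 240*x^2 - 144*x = (x + 4)*(x^5 + 3*x^4 - 13*x^3 - 51*x^2 - 36*x) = (x + 1)*(x + 4)*(x^4 + 2*x^3 - 15*x^2 - 36*x) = x*(x + 1)*(x + 4)*(x^3 + 2*x^2 - 15*x - 36) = x*(x + 1)*(x + 3)*(x + 4)*(x^2 - x - 12) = x*(x + 1)*(x + 3)^2*(x + 4)*(x - 4)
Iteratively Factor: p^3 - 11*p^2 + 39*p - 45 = (p - 5)*(p^2 - 6*p + 9) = (p - 5)*(p - 3)*(p - 3)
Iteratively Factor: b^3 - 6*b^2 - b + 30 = (b + 2)*(b^2 - 8*b + 15) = (b - 5)*(b + 2)*(b - 3)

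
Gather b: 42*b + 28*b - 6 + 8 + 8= 70*b + 10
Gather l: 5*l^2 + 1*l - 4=5*l^2 + l - 4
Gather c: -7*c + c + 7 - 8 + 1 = -6*c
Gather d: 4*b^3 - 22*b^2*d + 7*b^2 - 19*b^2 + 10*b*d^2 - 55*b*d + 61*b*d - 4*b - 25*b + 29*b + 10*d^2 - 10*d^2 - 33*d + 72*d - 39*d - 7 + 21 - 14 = 4*b^3 - 12*b^2 + 10*b*d^2 + d*(-22*b^2 + 6*b)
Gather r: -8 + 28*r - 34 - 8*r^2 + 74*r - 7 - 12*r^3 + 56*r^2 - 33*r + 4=-12*r^3 + 48*r^2 + 69*r - 45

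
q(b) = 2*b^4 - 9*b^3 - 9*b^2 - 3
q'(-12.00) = -17496.00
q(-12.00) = 55725.00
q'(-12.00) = -17496.00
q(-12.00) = 55725.00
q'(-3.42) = -574.26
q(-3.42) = 525.36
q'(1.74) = -70.92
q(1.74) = -59.33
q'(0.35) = -9.26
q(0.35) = -4.46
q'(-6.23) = -2870.24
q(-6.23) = 4836.81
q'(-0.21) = 2.52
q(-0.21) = -3.31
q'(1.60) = -65.15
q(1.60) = -49.80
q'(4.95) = 219.63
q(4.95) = -114.36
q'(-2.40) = -222.91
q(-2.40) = 135.93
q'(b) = 8*b^3 - 27*b^2 - 18*b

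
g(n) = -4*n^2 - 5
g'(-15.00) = 120.00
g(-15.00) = -905.00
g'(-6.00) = 48.00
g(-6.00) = -149.00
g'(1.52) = -12.16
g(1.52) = -14.24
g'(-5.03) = 40.24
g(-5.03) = -106.20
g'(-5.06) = 40.48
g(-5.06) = -107.41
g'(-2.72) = 21.76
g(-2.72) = -34.59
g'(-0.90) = 7.20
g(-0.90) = -8.24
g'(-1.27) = 10.16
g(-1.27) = -11.45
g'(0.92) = -7.36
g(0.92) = -8.39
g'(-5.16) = 41.28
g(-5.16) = -111.50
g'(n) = -8*n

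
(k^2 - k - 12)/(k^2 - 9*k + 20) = (k + 3)/(k - 5)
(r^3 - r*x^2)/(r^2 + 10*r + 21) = r*(r^2 - x^2)/(r^2 + 10*r + 21)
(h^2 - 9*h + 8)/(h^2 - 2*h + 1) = (h - 8)/(h - 1)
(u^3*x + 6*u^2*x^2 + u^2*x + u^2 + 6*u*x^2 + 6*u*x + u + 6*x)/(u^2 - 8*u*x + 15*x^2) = (u^3*x + 6*u^2*x^2 + u^2*x + u^2 + 6*u*x^2 + 6*u*x + u + 6*x)/(u^2 - 8*u*x + 15*x^2)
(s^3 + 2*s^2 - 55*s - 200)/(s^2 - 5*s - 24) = (s^2 + 10*s + 25)/(s + 3)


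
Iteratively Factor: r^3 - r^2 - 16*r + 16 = (r - 4)*(r^2 + 3*r - 4) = (r - 4)*(r - 1)*(r + 4)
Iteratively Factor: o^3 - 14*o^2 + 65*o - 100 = (o - 5)*(o^2 - 9*o + 20) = (o - 5)*(o - 4)*(o - 5)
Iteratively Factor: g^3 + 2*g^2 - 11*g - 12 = (g + 4)*(g^2 - 2*g - 3) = (g - 3)*(g + 4)*(g + 1)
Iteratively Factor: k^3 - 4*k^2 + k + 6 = (k - 2)*(k^2 - 2*k - 3) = (k - 3)*(k - 2)*(k + 1)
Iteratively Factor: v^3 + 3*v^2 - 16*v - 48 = (v + 3)*(v^2 - 16) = (v - 4)*(v + 3)*(v + 4)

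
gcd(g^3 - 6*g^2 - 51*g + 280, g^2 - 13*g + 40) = g^2 - 13*g + 40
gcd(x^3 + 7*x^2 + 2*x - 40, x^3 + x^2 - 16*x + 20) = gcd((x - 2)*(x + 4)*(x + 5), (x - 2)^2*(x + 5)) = x^2 + 3*x - 10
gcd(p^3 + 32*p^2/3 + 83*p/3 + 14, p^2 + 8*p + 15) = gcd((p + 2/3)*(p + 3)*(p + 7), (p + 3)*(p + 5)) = p + 3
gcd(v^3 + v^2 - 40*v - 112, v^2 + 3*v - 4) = v + 4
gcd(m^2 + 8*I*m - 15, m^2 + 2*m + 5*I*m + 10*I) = m + 5*I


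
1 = 1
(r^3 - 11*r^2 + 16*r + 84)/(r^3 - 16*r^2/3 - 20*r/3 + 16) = 3*(r - 7)/(3*r - 4)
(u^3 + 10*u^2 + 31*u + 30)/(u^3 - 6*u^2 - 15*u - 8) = (u^3 + 10*u^2 + 31*u + 30)/(u^3 - 6*u^2 - 15*u - 8)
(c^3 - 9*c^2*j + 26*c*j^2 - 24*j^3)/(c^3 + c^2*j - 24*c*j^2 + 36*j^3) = (c - 4*j)/(c + 6*j)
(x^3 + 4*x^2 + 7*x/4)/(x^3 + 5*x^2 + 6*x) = (x^2 + 4*x + 7/4)/(x^2 + 5*x + 6)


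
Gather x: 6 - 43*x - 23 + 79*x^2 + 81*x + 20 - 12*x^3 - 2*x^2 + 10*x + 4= -12*x^3 + 77*x^2 + 48*x + 7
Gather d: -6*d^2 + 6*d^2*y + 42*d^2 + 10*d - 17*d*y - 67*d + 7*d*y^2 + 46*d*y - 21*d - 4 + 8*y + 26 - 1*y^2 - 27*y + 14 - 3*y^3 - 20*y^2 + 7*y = d^2*(6*y + 36) + d*(7*y^2 + 29*y - 78) - 3*y^3 - 21*y^2 - 12*y + 36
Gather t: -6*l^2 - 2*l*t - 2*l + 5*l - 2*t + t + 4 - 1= -6*l^2 + 3*l + t*(-2*l - 1) + 3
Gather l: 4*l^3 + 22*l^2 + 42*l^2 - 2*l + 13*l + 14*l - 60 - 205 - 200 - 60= 4*l^3 + 64*l^2 + 25*l - 525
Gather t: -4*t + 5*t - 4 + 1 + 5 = t + 2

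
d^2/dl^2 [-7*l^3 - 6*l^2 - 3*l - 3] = -42*l - 12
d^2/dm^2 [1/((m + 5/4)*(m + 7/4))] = 512*(48*m^2 + 144*m + 109)/(4096*m^6 + 36864*m^5 + 137472*m^4 + 271872*m^3 + 300720*m^2 + 176400*m + 42875)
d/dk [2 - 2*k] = -2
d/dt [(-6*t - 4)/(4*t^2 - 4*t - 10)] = (6*t^2 + 8*t + 11)/(4*t^4 - 8*t^3 - 16*t^2 + 20*t + 25)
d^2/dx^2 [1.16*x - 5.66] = 0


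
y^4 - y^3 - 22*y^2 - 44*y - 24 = (y - 6)*(y + 1)*(y + 2)^2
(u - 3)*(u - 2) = u^2 - 5*u + 6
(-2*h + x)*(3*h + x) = -6*h^2 + h*x + x^2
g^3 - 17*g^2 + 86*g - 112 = (g - 8)*(g - 7)*(g - 2)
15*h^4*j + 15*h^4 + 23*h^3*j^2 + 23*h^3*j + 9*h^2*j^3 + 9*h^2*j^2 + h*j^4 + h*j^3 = (h + j)*(3*h + j)*(5*h + j)*(h*j + h)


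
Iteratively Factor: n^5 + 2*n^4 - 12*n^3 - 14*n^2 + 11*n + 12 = (n + 1)*(n^4 + n^3 - 13*n^2 - n + 12) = (n - 1)*(n + 1)*(n^3 + 2*n^2 - 11*n - 12) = (n - 1)*(n + 1)*(n + 4)*(n^2 - 2*n - 3) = (n - 3)*(n - 1)*(n + 1)*(n + 4)*(n + 1)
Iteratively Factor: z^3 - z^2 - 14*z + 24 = (z - 3)*(z^2 + 2*z - 8) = (z - 3)*(z + 4)*(z - 2)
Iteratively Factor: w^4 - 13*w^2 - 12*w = (w - 4)*(w^3 + 4*w^2 + 3*w) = (w - 4)*(w + 3)*(w^2 + w) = (w - 4)*(w + 1)*(w + 3)*(w)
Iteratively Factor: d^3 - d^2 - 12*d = (d + 3)*(d^2 - 4*d) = (d - 4)*(d + 3)*(d)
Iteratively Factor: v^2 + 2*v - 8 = (v - 2)*(v + 4)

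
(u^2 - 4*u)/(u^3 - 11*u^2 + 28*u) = 1/(u - 7)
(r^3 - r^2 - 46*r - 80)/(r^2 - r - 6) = (r^2 - 3*r - 40)/(r - 3)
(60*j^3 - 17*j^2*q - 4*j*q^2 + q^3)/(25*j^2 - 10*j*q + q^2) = (-12*j^2 + j*q + q^2)/(-5*j + q)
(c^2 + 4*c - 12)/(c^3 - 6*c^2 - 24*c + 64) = (c + 6)/(c^2 - 4*c - 32)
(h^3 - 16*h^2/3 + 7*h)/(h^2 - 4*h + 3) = h*(3*h - 7)/(3*(h - 1))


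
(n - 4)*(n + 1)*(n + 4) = n^3 + n^2 - 16*n - 16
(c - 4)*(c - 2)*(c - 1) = c^3 - 7*c^2 + 14*c - 8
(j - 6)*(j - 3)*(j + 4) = j^3 - 5*j^2 - 18*j + 72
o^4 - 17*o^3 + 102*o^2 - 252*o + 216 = (o - 6)^2*(o - 3)*(o - 2)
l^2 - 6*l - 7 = (l - 7)*(l + 1)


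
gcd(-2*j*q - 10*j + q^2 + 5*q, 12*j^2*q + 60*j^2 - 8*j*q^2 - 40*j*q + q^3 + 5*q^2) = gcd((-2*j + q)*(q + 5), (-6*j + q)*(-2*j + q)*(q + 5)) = -2*j*q - 10*j + q^2 + 5*q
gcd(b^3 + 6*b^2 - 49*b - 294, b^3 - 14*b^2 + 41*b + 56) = b - 7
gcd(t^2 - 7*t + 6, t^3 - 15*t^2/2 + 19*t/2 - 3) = t^2 - 7*t + 6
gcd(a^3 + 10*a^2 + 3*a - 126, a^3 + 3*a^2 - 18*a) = a^2 + 3*a - 18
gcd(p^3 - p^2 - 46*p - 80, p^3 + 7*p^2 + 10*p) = p^2 + 7*p + 10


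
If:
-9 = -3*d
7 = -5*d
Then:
No Solution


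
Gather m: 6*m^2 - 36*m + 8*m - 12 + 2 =6*m^2 - 28*m - 10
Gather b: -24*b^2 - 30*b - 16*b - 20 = -24*b^2 - 46*b - 20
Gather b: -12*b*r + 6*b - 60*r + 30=b*(6 - 12*r) - 60*r + 30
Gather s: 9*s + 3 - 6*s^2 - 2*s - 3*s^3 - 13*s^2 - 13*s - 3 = -3*s^3 - 19*s^2 - 6*s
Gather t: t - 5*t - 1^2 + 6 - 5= -4*t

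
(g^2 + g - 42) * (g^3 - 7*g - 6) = g^5 + g^4 - 49*g^3 - 13*g^2 + 288*g + 252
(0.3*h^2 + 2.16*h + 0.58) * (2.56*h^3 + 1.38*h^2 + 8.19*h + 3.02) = 0.768*h^5 + 5.9436*h^4 + 6.9226*h^3 + 19.3968*h^2 + 11.2734*h + 1.7516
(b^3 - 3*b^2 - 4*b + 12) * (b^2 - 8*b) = b^5 - 11*b^4 + 20*b^3 + 44*b^2 - 96*b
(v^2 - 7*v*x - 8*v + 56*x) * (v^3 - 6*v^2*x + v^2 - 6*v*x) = v^5 - 13*v^4*x - 7*v^4 + 42*v^3*x^2 + 91*v^3*x - 8*v^3 - 294*v^2*x^2 + 104*v^2*x - 336*v*x^2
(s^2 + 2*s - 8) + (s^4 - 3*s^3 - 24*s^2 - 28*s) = s^4 - 3*s^3 - 23*s^2 - 26*s - 8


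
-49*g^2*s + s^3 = s*(-7*g + s)*(7*g + s)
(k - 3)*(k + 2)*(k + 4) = k^3 + 3*k^2 - 10*k - 24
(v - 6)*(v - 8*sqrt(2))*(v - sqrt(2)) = v^3 - 9*sqrt(2)*v^2 - 6*v^2 + 16*v + 54*sqrt(2)*v - 96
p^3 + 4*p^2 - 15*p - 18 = (p - 3)*(p + 1)*(p + 6)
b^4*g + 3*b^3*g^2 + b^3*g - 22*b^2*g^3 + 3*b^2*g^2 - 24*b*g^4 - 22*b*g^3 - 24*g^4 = (b - 4*g)*(b + g)*(b + 6*g)*(b*g + g)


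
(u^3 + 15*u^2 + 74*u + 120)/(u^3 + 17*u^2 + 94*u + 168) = (u + 5)/(u + 7)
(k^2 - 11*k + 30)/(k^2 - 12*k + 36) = (k - 5)/(k - 6)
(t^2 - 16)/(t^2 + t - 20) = (t + 4)/(t + 5)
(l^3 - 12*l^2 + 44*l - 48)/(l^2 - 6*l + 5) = (l^3 - 12*l^2 + 44*l - 48)/(l^2 - 6*l + 5)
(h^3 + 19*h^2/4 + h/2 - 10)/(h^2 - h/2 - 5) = (4*h^2 + 11*h - 20)/(2*(2*h - 5))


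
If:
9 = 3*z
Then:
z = 3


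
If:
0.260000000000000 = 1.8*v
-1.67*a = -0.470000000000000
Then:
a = 0.28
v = 0.14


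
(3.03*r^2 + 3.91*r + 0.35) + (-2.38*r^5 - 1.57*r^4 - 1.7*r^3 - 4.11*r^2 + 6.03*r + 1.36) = -2.38*r^5 - 1.57*r^4 - 1.7*r^3 - 1.08*r^2 + 9.94*r + 1.71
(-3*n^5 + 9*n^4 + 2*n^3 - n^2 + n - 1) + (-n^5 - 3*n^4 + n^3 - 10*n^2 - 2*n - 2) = -4*n^5 + 6*n^4 + 3*n^3 - 11*n^2 - n - 3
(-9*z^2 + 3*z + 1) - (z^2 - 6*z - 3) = -10*z^2 + 9*z + 4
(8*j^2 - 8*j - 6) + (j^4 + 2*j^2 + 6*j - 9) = j^4 + 10*j^2 - 2*j - 15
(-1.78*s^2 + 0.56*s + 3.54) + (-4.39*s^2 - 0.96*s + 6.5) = -6.17*s^2 - 0.4*s + 10.04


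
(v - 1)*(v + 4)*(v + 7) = v^3 + 10*v^2 + 17*v - 28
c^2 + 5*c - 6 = (c - 1)*(c + 6)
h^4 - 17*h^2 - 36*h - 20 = (h - 5)*(h + 1)*(h + 2)^2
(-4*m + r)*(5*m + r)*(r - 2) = -20*m^2*r + 40*m^2 + m*r^2 - 2*m*r + r^3 - 2*r^2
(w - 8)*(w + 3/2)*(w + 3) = w^3 - 7*w^2/2 - 63*w/2 - 36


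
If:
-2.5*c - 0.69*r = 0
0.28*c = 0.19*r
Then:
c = 0.00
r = 0.00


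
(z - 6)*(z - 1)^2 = z^3 - 8*z^2 + 13*z - 6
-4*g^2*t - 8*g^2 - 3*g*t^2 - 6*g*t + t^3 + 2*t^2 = (-4*g + t)*(g + t)*(t + 2)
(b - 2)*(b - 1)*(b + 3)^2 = b^4 + 3*b^3 - 7*b^2 - 15*b + 18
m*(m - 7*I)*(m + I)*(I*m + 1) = I*m^4 + 7*m^3 + I*m^2 + 7*m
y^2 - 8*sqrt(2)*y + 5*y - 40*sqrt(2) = (y + 5)*(y - 8*sqrt(2))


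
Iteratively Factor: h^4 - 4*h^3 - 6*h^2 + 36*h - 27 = (h - 3)*(h^3 - h^2 - 9*h + 9) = (h - 3)^2*(h^2 + 2*h - 3) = (h - 3)^2*(h + 3)*(h - 1)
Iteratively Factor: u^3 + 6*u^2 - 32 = (u + 4)*(u^2 + 2*u - 8) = (u + 4)^2*(u - 2)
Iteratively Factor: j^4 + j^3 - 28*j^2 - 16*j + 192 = (j + 4)*(j^3 - 3*j^2 - 16*j + 48) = (j - 4)*(j + 4)*(j^2 + j - 12) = (j - 4)*(j - 3)*(j + 4)*(j + 4)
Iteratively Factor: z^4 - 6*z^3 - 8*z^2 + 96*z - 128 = (z - 2)*(z^3 - 4*z^2 - 16*z + 64) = (z - 2)*(z + 4)*(z^2 - 8*z + 16) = (z - 4)*(z - 2)*(z + 4)*(z - 4)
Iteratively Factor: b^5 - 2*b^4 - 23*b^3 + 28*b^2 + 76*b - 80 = (b + 4)*(b^4 - 6*b^3 + b^2 + 24*b - 20) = (b - 1)*(b + 4)*(b^3 - 5*b^2 - 4*b + 20) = (b - 5)*(b - 1)*(b + 4)*(b^2 - 4) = (b - 5)*(b - 1)*(b + 2)*(b + 4)*(b - 2)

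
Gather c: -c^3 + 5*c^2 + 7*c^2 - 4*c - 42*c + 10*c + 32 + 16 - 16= -c^3 + 12*c^2 - 36*c + 32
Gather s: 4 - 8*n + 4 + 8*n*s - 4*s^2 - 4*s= -8*n - 4*s^2 + s*(8*n - 4) + 8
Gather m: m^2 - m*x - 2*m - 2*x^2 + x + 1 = m^2 + m*(-x - 2) - 2*x^2 + x + 1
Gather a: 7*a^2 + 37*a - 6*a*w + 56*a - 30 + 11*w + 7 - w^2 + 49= 7*a^2 + a*(93 - 6*w) - w^2 + 11*w + 26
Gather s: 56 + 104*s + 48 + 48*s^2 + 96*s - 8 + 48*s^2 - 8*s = 96*s^2 + 192*s + 96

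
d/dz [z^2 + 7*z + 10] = 2*z + 7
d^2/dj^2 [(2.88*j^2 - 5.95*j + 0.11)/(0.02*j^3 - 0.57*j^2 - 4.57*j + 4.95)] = (0.002304*j^6 - 0.0142799999999998*j^5 + 1.9869*j^4 - 23.969938*j^3 + 55.97823*j^2 - 99.0736559999999*j - 122.846042)/(8.0e-6*j^9 - 0.000684*j^8 + 0.01401*j^7 + 0.133335*j^6 - 3.539865*j^5 - 33.602994*j^4 - 16.608313*j^3 + 268.24149*j^2 - 335.929275*j + 121.287375)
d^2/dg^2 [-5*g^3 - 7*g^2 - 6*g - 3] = -30*g - 14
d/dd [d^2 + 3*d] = 2*d + 3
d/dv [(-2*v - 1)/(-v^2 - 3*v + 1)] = (2*v^2 + 6*v - (2*v + 1)*(2*v + 3) - 2)/(v^2 + 3*v - 1)^2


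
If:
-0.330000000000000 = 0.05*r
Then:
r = -6.60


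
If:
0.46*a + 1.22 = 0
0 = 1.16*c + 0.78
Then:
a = -2.65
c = -0.67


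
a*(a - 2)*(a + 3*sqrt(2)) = a^3 - 2*a^2 + 3*sqrt(2)*a^2 - 6*sqrt(2)*a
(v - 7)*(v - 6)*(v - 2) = v^3 - 15*v^2 + 68*v - 84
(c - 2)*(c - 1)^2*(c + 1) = c^4 - 3*c^3 + c^2 + 3*c - 2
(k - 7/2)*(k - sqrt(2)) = k^2 - 7*k/2 - sqrt(2)*k + 7*sqrt(2)/2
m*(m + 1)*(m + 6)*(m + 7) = m^4 + 14*m^3 + 55*m^2 + 42*m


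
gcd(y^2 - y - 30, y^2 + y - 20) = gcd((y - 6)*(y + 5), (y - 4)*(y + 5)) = y + 5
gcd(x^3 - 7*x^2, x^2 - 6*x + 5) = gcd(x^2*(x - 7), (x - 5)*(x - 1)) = 1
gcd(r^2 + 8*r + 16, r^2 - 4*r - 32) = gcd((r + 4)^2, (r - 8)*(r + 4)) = r + 4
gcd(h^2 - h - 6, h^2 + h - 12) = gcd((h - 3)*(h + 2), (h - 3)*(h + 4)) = h - 3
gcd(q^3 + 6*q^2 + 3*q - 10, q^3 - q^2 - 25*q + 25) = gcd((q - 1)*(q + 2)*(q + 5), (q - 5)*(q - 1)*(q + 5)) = q^2 + 4*q - 5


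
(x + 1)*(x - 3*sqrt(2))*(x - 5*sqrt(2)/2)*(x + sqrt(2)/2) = x^4 - 5*sqrt(2)*x^3 + x^3 - 5*sqrt(2)*x^2 + 19*x^2/2 + 19*x/2 + 15*sqrt(2)*x/2 + 15*sqrt(2)/2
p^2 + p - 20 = (p - 4)*(p + 5)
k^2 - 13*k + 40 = (k - 8)*(k - 5)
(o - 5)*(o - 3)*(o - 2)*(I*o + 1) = I*o^4 + o^3 - 10*I*o^3 - 10*o^2 + 31*I*o^2 + 31*o - 30*I*o - 30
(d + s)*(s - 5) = d*s - 5*d + s^2 - 5*s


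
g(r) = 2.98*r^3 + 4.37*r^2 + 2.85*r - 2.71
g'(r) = 8.94*r^2 + 8.74*r + 2.85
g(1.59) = 24.85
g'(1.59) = 39.35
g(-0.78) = -3.69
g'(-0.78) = 1.47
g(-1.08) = -4.44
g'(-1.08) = 3.84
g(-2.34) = -23.63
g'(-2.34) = 31.35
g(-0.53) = -3.44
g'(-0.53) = 0.73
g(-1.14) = -4.69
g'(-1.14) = 4.50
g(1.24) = 13.23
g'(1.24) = 27.43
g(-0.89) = -3.89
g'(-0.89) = 2.15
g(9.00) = 2549.33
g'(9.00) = 805.65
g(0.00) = -2.71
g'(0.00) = 2.85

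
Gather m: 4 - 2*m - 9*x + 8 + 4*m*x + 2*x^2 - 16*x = m*(4*x - 2) + 2*x^2 - 25*x + 12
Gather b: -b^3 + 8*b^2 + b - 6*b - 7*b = -b^3 + 8*b^2 - 12*b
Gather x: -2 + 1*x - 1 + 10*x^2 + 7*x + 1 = 10*x^2 + 8*x - 2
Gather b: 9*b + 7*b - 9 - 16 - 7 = 16*b - 32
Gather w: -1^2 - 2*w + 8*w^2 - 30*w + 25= 8*w^2 - 32*w + 24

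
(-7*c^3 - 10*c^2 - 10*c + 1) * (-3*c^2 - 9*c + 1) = 21*c^5 + 93*c^4 + 113*c^3 + 77*c^2 - 19*c + 1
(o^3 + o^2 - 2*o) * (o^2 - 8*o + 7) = o^5 - 7*o^4 - 3*o^3 + 23*o^2 - 14*o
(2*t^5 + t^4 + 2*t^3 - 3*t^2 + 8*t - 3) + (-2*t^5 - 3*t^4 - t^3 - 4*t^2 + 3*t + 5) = -2*t^4 + t^3 - 7*t^2 + 11*t + 2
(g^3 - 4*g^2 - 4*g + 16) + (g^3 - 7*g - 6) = 2*g^3 - 4*g^2 - 11*g + 10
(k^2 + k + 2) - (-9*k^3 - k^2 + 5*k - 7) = 9*k^3 + 2*k^2 - 4*k + 9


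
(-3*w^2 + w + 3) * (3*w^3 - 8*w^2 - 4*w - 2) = -9*w^5 + 27*w^4 + 13*w^3 - 22*w^2 - 14*w - 6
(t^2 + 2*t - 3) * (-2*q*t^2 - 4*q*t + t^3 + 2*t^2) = -2*q*t^4 - 8*q*t^3 - 2*q*t^2 + 12*q*t + t^5 + 4*t^4 + t^3 - 6*t^2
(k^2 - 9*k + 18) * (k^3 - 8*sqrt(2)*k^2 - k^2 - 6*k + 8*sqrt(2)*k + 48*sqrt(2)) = k^5 - 8*sqrt(2)*k^4 - 10*k^4 + 21*k^3 + 80*sqrt(2)*k^3 - 168*sqrt(2)*k^2 + 36*k^2 - 288*sqrt(2)*k - 108*k + 864*sqrt(2)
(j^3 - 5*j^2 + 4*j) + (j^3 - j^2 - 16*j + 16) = 2*j^3 - 6*j^2 - 12*j + 16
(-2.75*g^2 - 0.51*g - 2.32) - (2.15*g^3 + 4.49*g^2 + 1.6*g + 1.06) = -2.15*g^3 - 7.24*g^2 - 2.11*g - 3.38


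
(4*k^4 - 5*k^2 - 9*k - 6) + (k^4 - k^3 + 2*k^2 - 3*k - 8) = 5*k^4 - k^3 - 3*k^2 - 12*k - 14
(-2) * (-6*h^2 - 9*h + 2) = 12*h^2 + 18*h - 4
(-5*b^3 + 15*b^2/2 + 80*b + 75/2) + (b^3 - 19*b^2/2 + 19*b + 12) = -4*b^3 - 2*b^2 + 99*b + 99/2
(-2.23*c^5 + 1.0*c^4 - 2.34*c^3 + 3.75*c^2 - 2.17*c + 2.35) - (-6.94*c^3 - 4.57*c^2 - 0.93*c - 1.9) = -2.23*c^5 + 1.0*c^4 + 4.6*c^3 + 8.32*c^2 - 1.24*c + 4.25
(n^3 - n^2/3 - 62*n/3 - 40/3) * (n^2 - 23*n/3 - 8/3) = n^5 - 8*n^4 - 187*n^3/9 + 146*n^2 + 472*n/3 + 320/9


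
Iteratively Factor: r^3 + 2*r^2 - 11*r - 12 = (r - 3)*(r^2 + 5*r + 4) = (r - 3)*(r + 4)*(r + 1)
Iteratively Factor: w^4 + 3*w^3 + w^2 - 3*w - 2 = (w + 1)*(w^3 + 2*w^2 - w - 2) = (w + 1)^2*(w^2 + w - 2) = (w + 1)^2*(w + 2)*(w - 1)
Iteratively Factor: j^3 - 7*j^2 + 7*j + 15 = (j + 1)*(j^2 - 8*j + 15) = (j - 5)*(j + 1)*(j - 3)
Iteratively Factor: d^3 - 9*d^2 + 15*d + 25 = (d + 1)*(d^2 - 10*d + 25) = (d - 5)*(d + 1)*(d - 5)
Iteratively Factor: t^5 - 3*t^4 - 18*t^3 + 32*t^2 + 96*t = (t + 3)*(t^4 - 6*t^3 + 32*t) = (t - 4)*(t + 3)*(t^3 - 2*t^2 - 8*t) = t*(t - 4)*(t + 3)*(t^2 - 2*t - 8) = t*(t - 4)*(t + 2)*(t + 3)*(t - 4)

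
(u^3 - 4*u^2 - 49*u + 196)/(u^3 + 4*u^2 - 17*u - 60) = (u^2 - 49)/(u^2 + 8*u + 15)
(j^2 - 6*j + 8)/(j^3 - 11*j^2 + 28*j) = (j - 2)/(j*(j - 7))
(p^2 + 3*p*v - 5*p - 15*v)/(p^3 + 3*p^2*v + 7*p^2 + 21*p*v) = (p - 5)/(p*(p + 7))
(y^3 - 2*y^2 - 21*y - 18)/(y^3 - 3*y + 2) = (y^3 - 2*y^2 - 21*y - 18)/(y^3 - 3*y + 2)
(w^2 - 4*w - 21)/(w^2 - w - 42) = (w + 3)/(w + 6)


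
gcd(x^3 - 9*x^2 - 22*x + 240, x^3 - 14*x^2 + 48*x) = x^2 - 14*x + 48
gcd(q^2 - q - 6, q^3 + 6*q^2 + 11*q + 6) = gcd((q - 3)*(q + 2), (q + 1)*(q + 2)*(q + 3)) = q + 2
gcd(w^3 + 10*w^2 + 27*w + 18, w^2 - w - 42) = w + 6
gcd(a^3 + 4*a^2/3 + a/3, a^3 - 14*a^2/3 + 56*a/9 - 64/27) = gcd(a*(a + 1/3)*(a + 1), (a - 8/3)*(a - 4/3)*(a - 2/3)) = 1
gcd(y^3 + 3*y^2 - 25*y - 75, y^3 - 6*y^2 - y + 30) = y - 5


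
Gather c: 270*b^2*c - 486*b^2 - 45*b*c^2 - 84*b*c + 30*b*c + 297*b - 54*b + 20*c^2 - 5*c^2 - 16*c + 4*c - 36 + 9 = -486*b^2 + 243*b + c^2*(15 - 45*b) + c*(270*b^2 - 54*b - 12) - 27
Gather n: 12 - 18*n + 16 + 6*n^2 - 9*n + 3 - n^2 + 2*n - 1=5*n^2 - 25*n + 30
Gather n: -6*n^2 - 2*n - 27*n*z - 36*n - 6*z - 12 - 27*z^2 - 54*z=-6*n^2 + n*(-27*z - 38) - 27*z^2 - 60*z - 12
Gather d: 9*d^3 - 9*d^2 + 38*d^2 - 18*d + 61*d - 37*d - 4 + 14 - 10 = 9*d^3 + 29*d^2 + 6*d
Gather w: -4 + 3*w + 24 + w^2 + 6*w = w^2 + 9*w + 20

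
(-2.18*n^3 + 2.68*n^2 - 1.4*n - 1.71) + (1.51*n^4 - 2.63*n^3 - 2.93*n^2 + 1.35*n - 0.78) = 1.51*n^4 - 4.81*n^3 - 0.25*n^2 - 0.0499999999999998*n - 2.49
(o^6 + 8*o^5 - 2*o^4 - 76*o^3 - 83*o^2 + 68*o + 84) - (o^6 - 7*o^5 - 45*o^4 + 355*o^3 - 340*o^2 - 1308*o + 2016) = 15*o^5 + 43*o^4 - 431*o^3 + 257*o^2 + 1376*o - 1932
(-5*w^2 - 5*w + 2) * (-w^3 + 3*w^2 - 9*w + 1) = 5*w^5 - 10*w^4 + 28*w^3 + 46*w^2 - 23*w + 2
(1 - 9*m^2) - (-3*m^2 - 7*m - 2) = -6*m^2 + 7*m + 3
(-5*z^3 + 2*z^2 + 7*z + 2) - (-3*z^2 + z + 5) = -5*z^3 + 5*z^2 + 6*z - 3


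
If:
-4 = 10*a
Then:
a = -2/5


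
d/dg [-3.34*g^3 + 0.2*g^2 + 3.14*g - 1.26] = -10.02*g^2 + 0.4*g + 3.14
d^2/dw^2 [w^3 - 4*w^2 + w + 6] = 6*w - 8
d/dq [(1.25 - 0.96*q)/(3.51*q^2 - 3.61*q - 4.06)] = (3.3696*q^2 - 8.775*q + 8.4101)/(12.3201*q^4 - 25.3422*q^3 - 15.4691*q^2 + 29.3132*q + 16.4836)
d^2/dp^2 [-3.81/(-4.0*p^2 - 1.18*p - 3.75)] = (-121.92*p^2 - 35.9664*p + 3.81*(8.0*p + 1.18)*(16.0*p + 2.36) - 114.3)/(4.0*p^2 + 1.18*p + 3.75)^3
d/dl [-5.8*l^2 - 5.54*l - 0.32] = -11.6*l - 5.54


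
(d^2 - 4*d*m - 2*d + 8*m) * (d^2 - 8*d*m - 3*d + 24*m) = d^4 - 12*d^3*m - 5*d^3 + 32*d^2*m^2 + 60*d^2*m + 6*d^2 - 160*d*m^2 - 72*d*m + 192*m^2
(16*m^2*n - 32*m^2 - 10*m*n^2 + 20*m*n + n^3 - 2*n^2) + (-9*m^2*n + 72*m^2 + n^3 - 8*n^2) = 7*m^2*n + 40*m^2 - 10*m*n^2 + 20*m*n + 2*n^3 - 10*n^2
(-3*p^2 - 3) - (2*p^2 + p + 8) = -5*p^2 - p - 11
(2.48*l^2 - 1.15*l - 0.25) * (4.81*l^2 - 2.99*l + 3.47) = 11.9288*l^4 - 12.9467*l^3 + 10.8416*l^2 - 3.243*l - 0.8675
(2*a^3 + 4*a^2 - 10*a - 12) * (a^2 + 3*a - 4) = 2*a^5 + 10*a^4 - 6*a^3 - 58*a^2 + 4*a + 48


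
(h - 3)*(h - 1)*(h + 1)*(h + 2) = h^4 - h^3 - 7*h^2 + h + 6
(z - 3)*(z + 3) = z^2 - 9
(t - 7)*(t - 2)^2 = t^3 - 11*t^2 + 32*t - 28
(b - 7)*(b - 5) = b^2 - 12*b + 35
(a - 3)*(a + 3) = a^2 - 9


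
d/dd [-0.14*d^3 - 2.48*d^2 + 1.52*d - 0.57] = -0.42*d^2 - 4.96*d + 1.52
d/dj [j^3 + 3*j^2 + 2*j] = 3*j^2 + 6*j + 2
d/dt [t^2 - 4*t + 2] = 2*t - 4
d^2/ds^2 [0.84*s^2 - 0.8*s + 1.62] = 1.68000000000000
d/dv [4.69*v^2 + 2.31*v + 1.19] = 9.38*v + 2.31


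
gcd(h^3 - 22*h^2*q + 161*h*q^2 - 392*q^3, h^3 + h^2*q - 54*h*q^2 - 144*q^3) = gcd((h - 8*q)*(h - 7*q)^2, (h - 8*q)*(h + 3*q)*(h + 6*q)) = -h + 8*q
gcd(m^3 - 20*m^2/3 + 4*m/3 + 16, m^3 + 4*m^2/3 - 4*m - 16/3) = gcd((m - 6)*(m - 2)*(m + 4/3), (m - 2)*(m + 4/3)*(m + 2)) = m^2 - 2*m/3 - 8/3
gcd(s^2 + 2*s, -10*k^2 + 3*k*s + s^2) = 1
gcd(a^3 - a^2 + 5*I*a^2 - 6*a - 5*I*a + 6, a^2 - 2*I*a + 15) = a + 3*I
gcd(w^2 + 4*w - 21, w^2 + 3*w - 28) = w + 7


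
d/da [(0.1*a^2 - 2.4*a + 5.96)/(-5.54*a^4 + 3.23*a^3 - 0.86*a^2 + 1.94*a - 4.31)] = (1.108*a^5 - 40.211*a^4 + 147.5776*a^3 - 59.6224*a^2 + 9.3892*a - 1.2184)/(30.6916*a^8 - 35.7884*a^7 + 19.9617*a^6 - 27.0508*a^5 + 61.0268*a^4 - 31.1794*a^3 + 11.1768*a^2 - 16.7228*a + 18.5761)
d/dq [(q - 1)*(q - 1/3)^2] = (3*q - 1)*(9*q - 7)/9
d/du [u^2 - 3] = 2*u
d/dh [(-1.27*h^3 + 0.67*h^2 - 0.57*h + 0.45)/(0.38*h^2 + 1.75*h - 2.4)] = (-0.4826*h^4 - 4.445*h^3 + 10.5331*h^2 - 3.558*h + 0.5805)/(0.1444*h^4 + 1.33*h^3 + 1.2385*h^2 - 8.4*h + 5.76)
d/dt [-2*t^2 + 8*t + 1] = 8 - 4*t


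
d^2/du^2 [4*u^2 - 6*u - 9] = 8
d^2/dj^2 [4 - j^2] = -2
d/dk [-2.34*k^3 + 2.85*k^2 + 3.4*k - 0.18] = -7.02*k^2 + 5.7*k + 3.4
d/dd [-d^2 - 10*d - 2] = -2*d - 10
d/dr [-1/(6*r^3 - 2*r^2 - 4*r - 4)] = (9*r^2/2 - r - 1)/(-3*r^3 + r^2 + 2*r + 2)^2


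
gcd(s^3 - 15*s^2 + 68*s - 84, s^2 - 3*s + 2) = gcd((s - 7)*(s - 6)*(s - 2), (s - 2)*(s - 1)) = s - 2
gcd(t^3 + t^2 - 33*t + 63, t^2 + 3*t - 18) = t - 3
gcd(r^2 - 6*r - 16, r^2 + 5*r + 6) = r + 2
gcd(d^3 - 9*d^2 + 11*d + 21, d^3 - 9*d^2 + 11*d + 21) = d^3 - 9*d^2 + 11*d + 21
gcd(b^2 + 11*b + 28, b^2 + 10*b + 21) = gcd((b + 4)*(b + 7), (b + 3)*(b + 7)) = b + 7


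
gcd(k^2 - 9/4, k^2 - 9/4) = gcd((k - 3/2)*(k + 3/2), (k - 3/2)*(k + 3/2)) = k^2 - 9/4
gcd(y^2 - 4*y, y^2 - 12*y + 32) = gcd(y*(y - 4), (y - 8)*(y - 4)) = y - 4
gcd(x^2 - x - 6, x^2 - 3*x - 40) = 1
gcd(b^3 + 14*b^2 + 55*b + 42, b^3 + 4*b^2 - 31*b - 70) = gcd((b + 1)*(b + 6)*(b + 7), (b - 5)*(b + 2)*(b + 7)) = b + 7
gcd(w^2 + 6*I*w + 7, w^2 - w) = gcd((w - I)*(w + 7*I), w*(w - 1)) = 1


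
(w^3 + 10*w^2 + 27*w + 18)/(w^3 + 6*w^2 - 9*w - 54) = (w + 1)/(w - 3)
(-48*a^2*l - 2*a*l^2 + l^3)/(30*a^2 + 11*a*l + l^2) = l*(-8*a + l)/(5*a + l)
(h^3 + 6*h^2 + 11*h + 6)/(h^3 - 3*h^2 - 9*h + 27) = (h^2 + 3*h + 2)/(h^2 - 6*h + 9)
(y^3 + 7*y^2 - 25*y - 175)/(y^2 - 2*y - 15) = (y^2 + 12*y + 35)/(y + 3)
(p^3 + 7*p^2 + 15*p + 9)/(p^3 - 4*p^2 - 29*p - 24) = (p + 3)/(p - 8)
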